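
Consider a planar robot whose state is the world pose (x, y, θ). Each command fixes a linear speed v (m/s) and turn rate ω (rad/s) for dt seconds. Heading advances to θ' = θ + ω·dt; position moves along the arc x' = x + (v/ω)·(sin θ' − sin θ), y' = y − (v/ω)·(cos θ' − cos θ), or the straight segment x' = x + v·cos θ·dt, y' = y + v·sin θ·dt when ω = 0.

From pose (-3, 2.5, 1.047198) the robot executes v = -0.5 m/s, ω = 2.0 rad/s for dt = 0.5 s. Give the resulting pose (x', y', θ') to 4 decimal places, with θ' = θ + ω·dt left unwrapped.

θ' = 1.0472 + 2.0·0.5 = 2.0472
R = v/ω = -0.5/2.0 = -0.2500
x' = -3 + -0.2500·(sin 2.0472 − sin 1.0472) = -3.0057
y' = 2.5 − -0.2500·(cos 2.0472 − cos 1.0472) = 2.2604

(-3.0057, 2.2604, 2.0472)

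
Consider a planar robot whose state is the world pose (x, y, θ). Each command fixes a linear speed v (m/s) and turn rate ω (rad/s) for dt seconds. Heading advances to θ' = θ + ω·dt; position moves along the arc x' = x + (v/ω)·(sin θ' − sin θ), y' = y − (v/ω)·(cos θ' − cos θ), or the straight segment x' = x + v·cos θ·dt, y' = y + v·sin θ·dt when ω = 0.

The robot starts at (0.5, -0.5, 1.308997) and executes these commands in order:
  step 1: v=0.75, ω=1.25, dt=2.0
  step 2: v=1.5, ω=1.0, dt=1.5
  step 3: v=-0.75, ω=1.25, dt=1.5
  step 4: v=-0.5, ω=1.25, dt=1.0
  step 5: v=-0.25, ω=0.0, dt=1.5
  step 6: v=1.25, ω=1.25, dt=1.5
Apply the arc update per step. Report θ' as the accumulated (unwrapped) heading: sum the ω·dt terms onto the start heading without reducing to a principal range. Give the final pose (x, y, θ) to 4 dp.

step 1: θ'=3.8090 (R=0.6000) → pose (-0.4509, 0.1265, 3.8090)
step 2: θ'=5.3090 (R=1.5000) → pose (-0.7634, -1.8944, 5.3090)
step 3: θ'=7.1840 (R=-0.6000) → pose (-1.7300, -1.8589, 7.1840)
step 4: θ'=8.4340 (R=-0.4000) → pose (-1.7511, -2.3265, 8.4340)
step 5: θ'=8.4340 (straight) → pose (-1.5456, -2.6402, 8.4340)
step 6: θ'=10.3090 (R=1.0000) → pose (-3.1554, -2.5543, 10.3090)

(-3.1554, -2.5543, 10.3090)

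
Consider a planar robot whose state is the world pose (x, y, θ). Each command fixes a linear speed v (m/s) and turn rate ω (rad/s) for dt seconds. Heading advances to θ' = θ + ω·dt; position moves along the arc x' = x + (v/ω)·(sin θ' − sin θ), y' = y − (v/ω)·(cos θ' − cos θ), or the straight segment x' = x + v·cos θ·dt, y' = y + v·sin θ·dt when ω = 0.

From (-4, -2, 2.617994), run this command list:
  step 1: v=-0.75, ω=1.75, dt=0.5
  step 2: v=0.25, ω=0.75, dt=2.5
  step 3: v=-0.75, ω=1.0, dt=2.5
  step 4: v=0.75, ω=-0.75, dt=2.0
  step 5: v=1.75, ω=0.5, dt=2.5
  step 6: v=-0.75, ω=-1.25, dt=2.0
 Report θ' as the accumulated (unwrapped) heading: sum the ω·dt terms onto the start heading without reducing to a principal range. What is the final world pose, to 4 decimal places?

(-2.2451, 0.5679, 5.1180)

step 1: θ'=3.4930 (R=-0.4286) → pose (-3.6382, -2.0312, 3.4930)
step 2: θ'=5.3680 (R=0.3333) → pose (-3.7877, -2.5474, 5.3680)
step 3: θ'=7.8680 (R=-0.7500) → pose (-5.1321, -3.0151, 7.8680)
step 4: θ'=6.3680 (R=-1.0000) → pose (-4.2169, -2.0047, 6.3680)
step 5: θ'=7.6180 (R=3.5000) → pose (-1.1104, 0.6644, 7.6180)
step 6: θ'=5.1180 (R=0.6000) → pose (-2.2451, 0.5679, 5.1180)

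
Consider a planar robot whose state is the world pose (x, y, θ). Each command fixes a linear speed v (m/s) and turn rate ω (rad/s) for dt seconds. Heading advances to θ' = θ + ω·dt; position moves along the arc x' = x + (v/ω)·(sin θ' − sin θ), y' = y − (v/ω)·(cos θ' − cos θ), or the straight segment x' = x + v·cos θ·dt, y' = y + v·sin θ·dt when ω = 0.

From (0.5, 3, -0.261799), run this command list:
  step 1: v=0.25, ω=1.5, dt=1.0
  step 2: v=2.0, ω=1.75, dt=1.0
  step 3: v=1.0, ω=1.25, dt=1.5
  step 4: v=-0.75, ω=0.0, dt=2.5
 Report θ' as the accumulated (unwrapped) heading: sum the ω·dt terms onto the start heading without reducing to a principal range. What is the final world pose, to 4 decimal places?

(-1.3998, 5.5521, 4.8632)

step 1: θ'=1.2382 (R=0.1667) → pose (0.7007, 3.1066, 1.2382)
step 2: θ'=2.9882 (R=1.1429) → pose (-0.2049, 4.6091, 2.9882)
step 3: θ'=4.8632 (R=0.8000) → pose (-1.1181, 3.6983, 4.8632)
step 4: θ'=4.8632 (straight) → pose (-1.3998, 5.5521, 4.8632)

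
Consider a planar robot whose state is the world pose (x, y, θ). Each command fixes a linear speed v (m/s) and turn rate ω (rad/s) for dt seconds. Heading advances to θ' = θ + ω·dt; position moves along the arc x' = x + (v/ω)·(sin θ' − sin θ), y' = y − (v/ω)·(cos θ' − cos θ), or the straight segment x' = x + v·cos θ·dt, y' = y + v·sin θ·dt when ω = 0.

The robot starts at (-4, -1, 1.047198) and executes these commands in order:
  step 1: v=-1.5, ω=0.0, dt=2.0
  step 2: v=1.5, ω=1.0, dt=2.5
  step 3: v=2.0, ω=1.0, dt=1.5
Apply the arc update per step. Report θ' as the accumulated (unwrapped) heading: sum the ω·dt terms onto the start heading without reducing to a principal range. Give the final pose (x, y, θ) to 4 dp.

(-8.4907, -3.9647, 5.0472)

step 1: θ'=1.0472 (straight) → pose (-5.5000, -3.5981, 1.0472)
step 2: θ'=3.5472 (R=1.5000) → pose (-7.3909, -1.4698, 3.5472)
step 3: θ'=5.0472 (R=2.0000) → pose (-8.4907, -3.9647, 5.0472)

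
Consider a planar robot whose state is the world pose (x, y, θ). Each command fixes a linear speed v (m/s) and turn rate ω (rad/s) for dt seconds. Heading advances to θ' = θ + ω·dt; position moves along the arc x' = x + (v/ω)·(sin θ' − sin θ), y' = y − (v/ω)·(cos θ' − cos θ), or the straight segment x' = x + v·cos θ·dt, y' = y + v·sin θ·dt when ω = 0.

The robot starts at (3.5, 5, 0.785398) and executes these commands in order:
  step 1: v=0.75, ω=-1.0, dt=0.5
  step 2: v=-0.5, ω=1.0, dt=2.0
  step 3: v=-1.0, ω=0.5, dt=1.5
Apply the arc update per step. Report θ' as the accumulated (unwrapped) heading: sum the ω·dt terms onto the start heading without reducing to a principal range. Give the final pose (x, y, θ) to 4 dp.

step 1: θ'=0.2854 (R=-0.7500) → pose (3.8192, 5.1893, 0.2854)
step 2: θ'=2.2854 (R=-0.5000) → pose (3.5823, 4.3819, 2.2854)
step 3: θ'=3.0354 (R=-2.0000) → pose (4.8810, 3.7038, 3.0354)

(4.8810, 3.7038, 3.0354)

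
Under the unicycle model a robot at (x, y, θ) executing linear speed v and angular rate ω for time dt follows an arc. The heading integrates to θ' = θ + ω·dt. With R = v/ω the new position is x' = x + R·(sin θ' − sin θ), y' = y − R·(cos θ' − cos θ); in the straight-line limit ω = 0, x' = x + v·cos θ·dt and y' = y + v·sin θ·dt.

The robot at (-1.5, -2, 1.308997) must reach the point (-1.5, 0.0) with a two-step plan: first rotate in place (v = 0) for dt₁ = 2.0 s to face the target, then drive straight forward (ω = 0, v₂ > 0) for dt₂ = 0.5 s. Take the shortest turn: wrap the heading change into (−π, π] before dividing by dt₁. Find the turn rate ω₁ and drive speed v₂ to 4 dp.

heading to target = atan2(0−-2, -1.5−-1.5) = 1.5708
Δθ = wrap(1.5708 − 1.3090) = 0.2618; ω₁ = Δθ/dt₁ = 0.1309
distance = √((-1.5−-1.5)² + (0−-2)²) = 2.0000; v₂ = distance/dt₂ = 4.0000

ω₁ = 0.1309, v₂ = 4.0000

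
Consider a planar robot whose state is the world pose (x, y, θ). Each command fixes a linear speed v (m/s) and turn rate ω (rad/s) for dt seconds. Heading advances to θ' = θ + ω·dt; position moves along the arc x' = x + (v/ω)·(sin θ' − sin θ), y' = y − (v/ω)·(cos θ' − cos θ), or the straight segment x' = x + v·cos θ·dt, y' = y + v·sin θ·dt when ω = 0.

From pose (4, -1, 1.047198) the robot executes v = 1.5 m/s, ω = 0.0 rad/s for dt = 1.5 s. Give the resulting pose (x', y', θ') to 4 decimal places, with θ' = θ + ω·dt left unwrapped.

θ' = 1.0472 + 0.0·1.5 = 1.0472
ω = 0 → straight: x' = 4 + 1.5·cos(1.0472)·1.5 = 5.1250
y' = -1 + 1.5·sin(1.0472)·1.5 = 0.9486

(5.1250, 0.9486, 1.0472)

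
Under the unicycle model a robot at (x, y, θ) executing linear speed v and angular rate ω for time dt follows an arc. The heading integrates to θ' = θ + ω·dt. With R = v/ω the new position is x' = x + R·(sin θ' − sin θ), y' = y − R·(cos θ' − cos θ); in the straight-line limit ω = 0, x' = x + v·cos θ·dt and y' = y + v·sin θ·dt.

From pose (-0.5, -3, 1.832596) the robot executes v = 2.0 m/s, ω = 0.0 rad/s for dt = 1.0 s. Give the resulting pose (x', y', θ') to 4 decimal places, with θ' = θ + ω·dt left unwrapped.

θ' = 1.8326 + 0.0·1.0 = 1.8326
ω = 0 → straight: x' = -0.5 + 2.0·cos(1.8326)·1.0 = -1.0176
y' = -3 + 2.0·sin(1.8326)·1.0 = -1.0681

(-1.0176, -1.0681, 1.8326)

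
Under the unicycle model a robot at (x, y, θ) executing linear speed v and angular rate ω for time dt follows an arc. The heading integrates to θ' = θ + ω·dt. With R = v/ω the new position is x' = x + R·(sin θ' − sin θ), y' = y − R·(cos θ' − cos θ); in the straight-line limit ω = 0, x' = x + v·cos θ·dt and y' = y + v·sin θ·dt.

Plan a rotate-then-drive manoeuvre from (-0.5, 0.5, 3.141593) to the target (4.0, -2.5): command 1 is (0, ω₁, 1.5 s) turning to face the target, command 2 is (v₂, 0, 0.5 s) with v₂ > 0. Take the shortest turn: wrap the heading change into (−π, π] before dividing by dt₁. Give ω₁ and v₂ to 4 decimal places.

heading to target = atan2(-2.5−0.5, 4−-0.5) = -0.5880
Δθ = wrap(-0.5880 − 3.1416) = 2.5536; ω₁ = Δθ/dt₁ = 1.7024
distance = √((4−-0.5)² + (-2.5−0.5)²) = 5.4083; v₂ = distance/dt₂ = 10.8167

ω₁ = 1.7024, v₂ = 10.8167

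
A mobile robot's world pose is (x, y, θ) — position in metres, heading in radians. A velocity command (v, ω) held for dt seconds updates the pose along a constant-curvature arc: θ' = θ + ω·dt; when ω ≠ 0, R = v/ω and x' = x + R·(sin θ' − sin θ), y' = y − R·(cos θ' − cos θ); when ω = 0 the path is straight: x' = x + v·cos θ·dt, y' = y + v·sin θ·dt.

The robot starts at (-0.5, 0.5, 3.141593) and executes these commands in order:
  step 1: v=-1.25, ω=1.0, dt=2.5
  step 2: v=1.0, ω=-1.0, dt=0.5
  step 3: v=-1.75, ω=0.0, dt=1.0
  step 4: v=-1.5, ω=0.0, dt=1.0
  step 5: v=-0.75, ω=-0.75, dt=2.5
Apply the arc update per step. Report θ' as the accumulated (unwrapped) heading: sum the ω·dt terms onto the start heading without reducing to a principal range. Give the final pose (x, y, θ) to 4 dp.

(-0.0089, 6.7300, 3.2666)

step 1: θ'=5.6416 (R=-1.2500) → pose (0.2481, 2.7514, 5.6416)
step 2: θ'=5.1416 (R=-1.0000) → pose (0.5589, 2.3664, 5.1416)
step 3: θ'=5.1416 (straight) → pose (-0.1693, 3.9577, 5.1416)
step 4: θ'=5.1416 (straight) → pose (-0.7936, 5.3216, 5.1416)
step 5: θ'=3.2666 (R=1.0000) → pose (-0.0089, 6.7300, 3.2666)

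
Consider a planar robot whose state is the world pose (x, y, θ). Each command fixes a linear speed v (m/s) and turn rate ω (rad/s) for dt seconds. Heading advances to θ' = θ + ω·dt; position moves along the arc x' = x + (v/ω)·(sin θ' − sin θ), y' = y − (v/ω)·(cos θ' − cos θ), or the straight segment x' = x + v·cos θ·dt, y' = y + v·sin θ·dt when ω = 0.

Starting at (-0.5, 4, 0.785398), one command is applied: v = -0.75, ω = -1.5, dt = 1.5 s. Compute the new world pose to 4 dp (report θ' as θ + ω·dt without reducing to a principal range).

θ' = 0.7854 + -1.5·1.5 = -1.4646
R = v/ω = -0.75/-1.5 = 0.5000
x' = -0.5 + 0.5000·(sin -1.4646 − sin 0.7854) = -1.3507
y' = 4 − 0.5000·(cos -1.4646 − cos 0.7854) = 4.3006

(-1.3507, 4.3006, -1.4646)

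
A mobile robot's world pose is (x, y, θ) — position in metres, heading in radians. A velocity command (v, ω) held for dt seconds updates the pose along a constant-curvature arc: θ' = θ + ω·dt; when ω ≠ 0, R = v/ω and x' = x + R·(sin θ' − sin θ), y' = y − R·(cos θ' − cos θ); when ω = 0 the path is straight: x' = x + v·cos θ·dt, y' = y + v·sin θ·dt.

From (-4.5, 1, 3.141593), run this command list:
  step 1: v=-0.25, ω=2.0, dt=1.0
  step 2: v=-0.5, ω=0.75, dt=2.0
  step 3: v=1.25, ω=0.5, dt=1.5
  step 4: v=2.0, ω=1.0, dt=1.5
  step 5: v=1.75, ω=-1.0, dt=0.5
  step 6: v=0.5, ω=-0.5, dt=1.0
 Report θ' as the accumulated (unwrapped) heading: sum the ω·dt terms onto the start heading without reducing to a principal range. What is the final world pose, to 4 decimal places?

step 1: θ'=5.1416 (R=-0.1250) → pose (-4.3863, 1.1770, 5.1416)
step 2: θ'=6.6416 (R=-0.6667) → pose (-5.2264, 1.5239, 6.6416)
step 3: θ'=7.3916 (R=2.5000) → pose (-3.8659, 2.7498, 7.3916)
step 4: θ'=8.8916 (R=2.0000) → pose (-4.6393, 5.3644, 8.8916)
step 5: θ'=8.3916 (R=-1.7500) → pose (-5.2529, 5.9753, 8.3916)
step 6: θ'=7.8916 (R=-1.0000) → pose (-5.3933, 6.4498, 7.8916)

(-5.3933, 6.4498, 7.8916)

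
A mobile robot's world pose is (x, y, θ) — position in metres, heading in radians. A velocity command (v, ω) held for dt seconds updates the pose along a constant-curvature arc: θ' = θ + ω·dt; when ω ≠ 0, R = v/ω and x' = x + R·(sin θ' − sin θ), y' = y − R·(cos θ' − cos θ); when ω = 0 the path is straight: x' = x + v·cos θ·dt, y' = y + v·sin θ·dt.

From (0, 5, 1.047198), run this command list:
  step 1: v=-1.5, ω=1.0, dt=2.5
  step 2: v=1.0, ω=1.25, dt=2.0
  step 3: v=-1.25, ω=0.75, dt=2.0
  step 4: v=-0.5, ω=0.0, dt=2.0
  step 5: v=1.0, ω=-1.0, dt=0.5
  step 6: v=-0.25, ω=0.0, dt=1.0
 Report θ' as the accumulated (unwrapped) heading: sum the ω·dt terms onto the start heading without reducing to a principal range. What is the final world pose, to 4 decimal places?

(-0.1800, -0.4646, 7.0472)

step 1: θ'=3.5472 (R=-1.5000) → pose (1.8909, 2.8717, 3.5472)
step 2: θ'=6.0472 (R=0.8000) → pose (2.0195, 1.3588, 6.0472)
step 3: θ'=7.5472 (R=-1.6667) → pose (0.0410, 0.2416, 7.5472)
step 4: θ'=7.5472 (straight) → pose (-0.2610, -0.7117, 7.5472)
step 5: θ'=7.0472 (R=-1.0000) → pose (0.0005, -0.2916, 7.0472)
step 6: θ'=7.0472 (straight) → pose (-0.1800, -0.4646, 7.0472)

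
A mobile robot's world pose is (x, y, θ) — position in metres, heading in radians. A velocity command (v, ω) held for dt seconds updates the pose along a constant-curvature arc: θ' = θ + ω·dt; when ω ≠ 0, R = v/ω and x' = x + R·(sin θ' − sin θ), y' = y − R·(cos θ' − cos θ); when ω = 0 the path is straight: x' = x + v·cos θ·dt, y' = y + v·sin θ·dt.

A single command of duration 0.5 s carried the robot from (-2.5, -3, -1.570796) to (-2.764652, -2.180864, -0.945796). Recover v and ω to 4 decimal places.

Δθ = -0.945796 − -1.570796 = 0.625000
ω = Δθ/dt = 0.625000/0.5 = 1.2500
R = −Δy/(cos θ' − cos θ) = -1.4000
v = R·ω = -1.4000·1.2500 = -1.7500

v = -1.7500, ω = 1.2500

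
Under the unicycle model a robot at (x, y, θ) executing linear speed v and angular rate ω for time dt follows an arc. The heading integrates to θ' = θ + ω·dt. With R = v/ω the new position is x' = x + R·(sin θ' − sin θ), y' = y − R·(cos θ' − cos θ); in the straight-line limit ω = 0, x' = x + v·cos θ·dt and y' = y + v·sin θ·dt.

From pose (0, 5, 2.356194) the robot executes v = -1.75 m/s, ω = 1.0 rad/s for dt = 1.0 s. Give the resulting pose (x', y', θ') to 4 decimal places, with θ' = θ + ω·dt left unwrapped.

(1.6101, 4.5276, 3.3562)

θ' = 2.3562 + 1.0·1.0 = 3.3562
R = v/ω = -1.75/1.0 = -1.7500
x' = 0 + -1.7500·(sin 3.3562 − sin 2.3562) = 1.6101
y' = 5 − -1.7500·(cos 3.3562 − cos 2.3562) = 4.5276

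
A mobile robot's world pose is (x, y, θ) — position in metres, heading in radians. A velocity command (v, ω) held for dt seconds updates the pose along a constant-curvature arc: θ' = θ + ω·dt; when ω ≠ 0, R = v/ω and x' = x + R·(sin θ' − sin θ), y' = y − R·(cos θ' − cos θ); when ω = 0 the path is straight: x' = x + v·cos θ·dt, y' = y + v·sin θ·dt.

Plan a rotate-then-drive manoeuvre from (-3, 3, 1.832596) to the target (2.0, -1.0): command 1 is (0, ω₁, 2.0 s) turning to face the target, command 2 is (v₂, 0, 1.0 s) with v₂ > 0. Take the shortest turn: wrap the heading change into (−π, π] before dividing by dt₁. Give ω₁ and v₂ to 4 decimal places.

heading to target = atan2(-1−3, 2−-3) = -0.6747
Δθ = wrap(-0.6747 − 1.8326) = -2.5073; ω₁ = Δθ/dt₁ = -1.2537
distance = √((2−-3)² + (-1−3)²) = 6.4031; v₂ = distance/dt₂ = 6.4031

ω₁ = -1.2537, v₂ = 6.4031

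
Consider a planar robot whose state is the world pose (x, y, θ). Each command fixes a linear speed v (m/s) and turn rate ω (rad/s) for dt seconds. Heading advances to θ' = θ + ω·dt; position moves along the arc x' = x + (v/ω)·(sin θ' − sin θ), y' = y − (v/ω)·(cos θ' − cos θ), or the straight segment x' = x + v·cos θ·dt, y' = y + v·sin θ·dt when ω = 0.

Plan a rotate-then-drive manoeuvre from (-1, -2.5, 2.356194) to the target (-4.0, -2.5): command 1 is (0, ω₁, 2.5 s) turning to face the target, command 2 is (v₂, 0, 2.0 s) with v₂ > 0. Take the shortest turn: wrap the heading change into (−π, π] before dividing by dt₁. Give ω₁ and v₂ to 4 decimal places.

ω₁ = 0.3142, v₂ = 1.5000

heading to target = atan2(-2.5−-2.5, -4−-1) = 3.1416
Δθ = wrap(3.1416 − 2.3562) = 0.7854; ω₁ = Δθ/dt₁ = 0.3142
distance = √((-4−-1)² + (-2.5−-2.5)²) = 3.0000; v₂ = distance/dt₂ = 1.5000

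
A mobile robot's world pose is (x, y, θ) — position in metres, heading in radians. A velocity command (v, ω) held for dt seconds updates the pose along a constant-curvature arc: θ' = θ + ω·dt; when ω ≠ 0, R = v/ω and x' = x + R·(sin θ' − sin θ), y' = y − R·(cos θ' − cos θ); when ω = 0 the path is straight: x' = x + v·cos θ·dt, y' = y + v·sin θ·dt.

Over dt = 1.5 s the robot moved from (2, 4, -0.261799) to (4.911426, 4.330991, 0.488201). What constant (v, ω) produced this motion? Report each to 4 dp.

v = 2.0000, ω = 0.5000

Δθ = 0.488201 − -0.261799 = 0.750000
ω = Δθ/dt = 0.750000/1.5 = 0.5000
R = Δx/(sin θ' − sin θ) = 4.0000
v = R·ω = 4.0000·0.5000 = 2.0000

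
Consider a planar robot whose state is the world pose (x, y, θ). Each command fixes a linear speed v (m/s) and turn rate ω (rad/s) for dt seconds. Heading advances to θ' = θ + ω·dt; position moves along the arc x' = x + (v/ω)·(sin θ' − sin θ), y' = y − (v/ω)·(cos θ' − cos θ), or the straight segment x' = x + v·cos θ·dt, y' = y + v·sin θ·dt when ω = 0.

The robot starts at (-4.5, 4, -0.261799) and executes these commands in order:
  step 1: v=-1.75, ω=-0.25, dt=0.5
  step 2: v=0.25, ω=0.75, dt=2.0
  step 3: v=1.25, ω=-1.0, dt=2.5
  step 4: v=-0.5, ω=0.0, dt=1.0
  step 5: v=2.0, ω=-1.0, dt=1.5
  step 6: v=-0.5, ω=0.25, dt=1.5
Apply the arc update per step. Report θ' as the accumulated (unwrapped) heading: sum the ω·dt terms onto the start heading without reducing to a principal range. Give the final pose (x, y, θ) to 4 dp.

step 1: θ'=-0.3868 (R=7.0000) → pose (-5.3289, 4.2786, -0.3868)
step 2: θ'=1.1132 (R=0.3333) → pose (-4.9041, 4.4401, 1.1132)
step 3: θ'=-1.3868 (R=-1.2500) → pose (-2.5538, 4.1165, -1.3868)
step 4: θ'=-1.3868 (straight) → pose (-2.6453, 4.6081, -1.3868)
step 5: θ'=-2.8868 (R=-2.0000) → pose (-4.1074, 2.3067, -2.8868)
step 6: θ'=-2.5118 (R=-2.0000) → pose (-3.4335, 2.6259, -2.5118)

(-3.4335, 2.6259, -2.5118)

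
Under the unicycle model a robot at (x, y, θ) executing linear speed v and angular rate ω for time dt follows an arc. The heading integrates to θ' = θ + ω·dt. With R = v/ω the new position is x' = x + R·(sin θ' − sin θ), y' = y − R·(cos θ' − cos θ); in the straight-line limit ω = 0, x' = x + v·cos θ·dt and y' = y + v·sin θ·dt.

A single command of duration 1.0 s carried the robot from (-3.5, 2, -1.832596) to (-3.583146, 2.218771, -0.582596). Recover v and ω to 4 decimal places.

v = -0.2500, ω = 1.2500

Δθ = -0.582596 − -1.832596 = 1.250000
ω = Δθ/dt = 1.250000/1.0 = 1.2500
R = −Δy/(cos θ' − cos θ) = -0.2000
v = R·ω = -0.2000·1.2500 = -0.2500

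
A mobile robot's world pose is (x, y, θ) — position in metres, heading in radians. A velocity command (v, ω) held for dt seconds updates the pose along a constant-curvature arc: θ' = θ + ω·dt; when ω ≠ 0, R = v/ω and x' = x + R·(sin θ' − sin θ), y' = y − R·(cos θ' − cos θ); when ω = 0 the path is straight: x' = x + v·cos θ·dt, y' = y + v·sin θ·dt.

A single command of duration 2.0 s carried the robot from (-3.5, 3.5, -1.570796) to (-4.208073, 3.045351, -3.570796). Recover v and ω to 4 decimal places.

v = 0.5000, ω = -1.0000

Δθ = -3.570796 − -1.570796 = -2.000000
ω = Δθ/dt = -2.000000/2.0 = -1.0000
R = Δx/(sin θ' − sin θ) = -0.5000
v = R·ω = -0.5000·-1.0000 = 0.5000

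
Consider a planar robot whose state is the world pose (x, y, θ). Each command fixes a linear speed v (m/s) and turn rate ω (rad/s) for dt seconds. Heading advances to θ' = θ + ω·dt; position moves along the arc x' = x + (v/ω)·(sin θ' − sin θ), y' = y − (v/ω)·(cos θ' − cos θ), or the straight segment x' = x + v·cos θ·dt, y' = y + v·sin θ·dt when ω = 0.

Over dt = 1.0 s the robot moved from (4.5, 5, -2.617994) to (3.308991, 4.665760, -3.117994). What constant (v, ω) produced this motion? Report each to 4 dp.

v = 1.2500, ω = -0.5000

Δθ = -3.117994 − -2.617994 = -0.500000
ω = Δθ/dt = -0.500000/1.0 = -0.5000
R = Δx/(sin θ' − sin θ) = -2.5000
v = R·ω = -2.5000·-0.5000 = 1.2500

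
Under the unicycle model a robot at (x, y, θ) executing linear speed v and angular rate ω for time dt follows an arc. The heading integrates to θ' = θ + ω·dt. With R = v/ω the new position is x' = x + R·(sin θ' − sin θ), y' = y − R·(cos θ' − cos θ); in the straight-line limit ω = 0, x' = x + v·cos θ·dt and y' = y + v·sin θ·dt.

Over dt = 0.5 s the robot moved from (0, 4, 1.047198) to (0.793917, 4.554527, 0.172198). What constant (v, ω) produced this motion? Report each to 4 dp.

Δθ = 0.172198 − 1.047198 = -0.875000
ω = Δθ/dt = -0.875000/0.5 = -1.7500
R = Δx/(sin θ' − sin θ) = -1.1429
v = R·ω = -1.1429·-1.7500 = 2.0000

v = 2.0000, ω = -1.7500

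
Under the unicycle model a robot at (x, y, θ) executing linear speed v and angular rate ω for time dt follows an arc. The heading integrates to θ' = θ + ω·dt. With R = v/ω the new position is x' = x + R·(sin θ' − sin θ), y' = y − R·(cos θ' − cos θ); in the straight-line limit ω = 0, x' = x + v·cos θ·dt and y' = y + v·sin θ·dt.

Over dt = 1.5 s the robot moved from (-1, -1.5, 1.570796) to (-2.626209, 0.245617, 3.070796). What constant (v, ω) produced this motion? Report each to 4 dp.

Δθ = 3.070796 − 1.570796 = 1.500000
ω = Δθ/dt = 1.500000/1.5 = 1.0000
R = −Δy/(cos θ' − cos θ) = 1.7500
v = R·ω = 1.7500·1.0000 = 1.7500

v = 1.7500, ω = 1.0000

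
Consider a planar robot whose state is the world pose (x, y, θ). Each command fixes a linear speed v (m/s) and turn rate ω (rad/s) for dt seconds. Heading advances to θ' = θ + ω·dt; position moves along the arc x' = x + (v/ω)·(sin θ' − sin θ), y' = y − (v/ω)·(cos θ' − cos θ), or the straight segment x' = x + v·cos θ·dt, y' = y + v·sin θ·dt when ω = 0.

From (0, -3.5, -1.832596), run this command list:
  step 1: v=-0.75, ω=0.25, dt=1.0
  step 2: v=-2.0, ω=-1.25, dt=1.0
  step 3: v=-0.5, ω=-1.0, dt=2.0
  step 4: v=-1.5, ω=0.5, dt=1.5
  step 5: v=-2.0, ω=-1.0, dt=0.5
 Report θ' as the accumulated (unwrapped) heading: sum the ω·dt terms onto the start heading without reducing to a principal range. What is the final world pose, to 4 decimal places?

step 1: θ'=-1.5826 (R=-3.0000) → pose (0.1020, -2.7589, -1.5826)
step 2: θ'=-2.8326 (R=1.6000) → pose (1.2153, -1.2536, -2.8326)
step 3: θ'=-4.8326 (R=0.5000) → pose (1.8638, -1.7899, -4.8326)
step 4: θ'=-4.0826 (R=-3.0000) → pose (2.4177, -3.9166, -4.0826)
step 5: θ'=-4.5826 (R=2.0000) → pose (2.7846, -4.8357, -4.5826)

(2.7846, -4.8357, -4.5826)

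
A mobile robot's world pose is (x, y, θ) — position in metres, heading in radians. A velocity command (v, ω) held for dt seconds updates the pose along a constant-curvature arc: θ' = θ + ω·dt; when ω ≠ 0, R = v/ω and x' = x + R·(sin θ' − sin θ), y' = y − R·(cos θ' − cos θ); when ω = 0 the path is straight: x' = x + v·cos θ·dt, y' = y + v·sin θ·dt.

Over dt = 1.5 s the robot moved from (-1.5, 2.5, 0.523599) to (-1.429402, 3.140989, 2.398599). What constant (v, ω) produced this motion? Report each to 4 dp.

v = 0.5000, ω = 1.2500

Δθ = 2.398599 − 0.523599 = 1.875000
ω = Δθ/dt = 1.875000/1.5 = 1.2500
R = −Δy/(cos θ' − cos θ) = 0.4000
v = R·ω = 0.4000·1.2500 = 0.5000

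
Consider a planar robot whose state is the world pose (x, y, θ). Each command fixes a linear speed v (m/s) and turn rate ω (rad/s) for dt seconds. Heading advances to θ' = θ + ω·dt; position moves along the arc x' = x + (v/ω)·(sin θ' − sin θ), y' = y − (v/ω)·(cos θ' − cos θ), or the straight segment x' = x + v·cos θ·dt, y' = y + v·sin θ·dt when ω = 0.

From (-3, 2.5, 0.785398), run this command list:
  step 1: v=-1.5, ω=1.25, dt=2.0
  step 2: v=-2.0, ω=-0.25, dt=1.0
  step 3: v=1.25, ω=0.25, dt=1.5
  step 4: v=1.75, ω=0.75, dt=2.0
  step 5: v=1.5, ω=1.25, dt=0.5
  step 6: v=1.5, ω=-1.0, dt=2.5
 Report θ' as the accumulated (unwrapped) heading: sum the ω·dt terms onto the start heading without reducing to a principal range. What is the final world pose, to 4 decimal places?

(-4.3295, -5.5937, 3.0354)

step 1: θ'=3.2854 (R=-1.2000) → pose (-1.9795, 0.4639, 3.2854)
step 2: θ'=3.0354 (R=8.0000) → pose (0.0149, 0.5014, 3.0354)
step 3: θ'=3.4104 (R=5.0000) → pose (-1.8429, 0.3500, 3.4104)
step 4: θ'=4.9104 (R=2.3333) → pose (-3.5110, -2.3586, 4.9104)
step 5: θ'=5.5354 (R=1.2000) → pose (-3.1505, -3.0023, 5.5354)
step 6: θ'=3.0354 (R=-1.5000) → pose (-4.3295, -5.5937, 3.0354)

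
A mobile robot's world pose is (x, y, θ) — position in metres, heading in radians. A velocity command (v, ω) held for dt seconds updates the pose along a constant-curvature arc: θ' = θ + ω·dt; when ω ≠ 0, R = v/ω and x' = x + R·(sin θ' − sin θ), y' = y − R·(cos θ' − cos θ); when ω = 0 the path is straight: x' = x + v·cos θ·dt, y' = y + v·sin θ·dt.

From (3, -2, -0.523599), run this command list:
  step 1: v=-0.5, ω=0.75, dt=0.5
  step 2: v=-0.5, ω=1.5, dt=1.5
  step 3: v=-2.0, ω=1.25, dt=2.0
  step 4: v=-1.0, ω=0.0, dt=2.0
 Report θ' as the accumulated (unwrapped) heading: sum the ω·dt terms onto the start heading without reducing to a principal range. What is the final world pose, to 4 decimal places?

(5.6202, 0.2038, 4.6014)

step 1: θ'=-0.1486 (R=-0.6667) → pose (2.7654, -1.9180, -0.1486)
step 2: θ'=2.1014 (R=-0.3333) → pose (2.4285, -2.4164, 2.1014)
step 3: θ'=4.6014 (R=-1.6000) → pose (5.3987, -1.7839, 4.6014)
step 4: θ'=4.6014 (straight) → pose (5.6202, 0.2038, 4.6014)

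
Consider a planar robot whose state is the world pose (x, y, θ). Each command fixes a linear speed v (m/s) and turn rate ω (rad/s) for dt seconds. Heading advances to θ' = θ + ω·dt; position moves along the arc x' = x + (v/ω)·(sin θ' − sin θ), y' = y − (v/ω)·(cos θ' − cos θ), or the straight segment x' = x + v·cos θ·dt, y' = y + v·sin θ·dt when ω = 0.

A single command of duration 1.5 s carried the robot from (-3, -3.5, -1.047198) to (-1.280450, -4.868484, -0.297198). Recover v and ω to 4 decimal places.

Δθ = -0.297198 − -1.047198 = 0.750000
ω = Δθ/dt = 0.750000/1.5 = 0.5000
R = Δx/(sin θ' − sin θ) = 3.0000
v = R·ω = 3.0000·0.5000 = 1.5000

v = 1.5000, ω = 0.5000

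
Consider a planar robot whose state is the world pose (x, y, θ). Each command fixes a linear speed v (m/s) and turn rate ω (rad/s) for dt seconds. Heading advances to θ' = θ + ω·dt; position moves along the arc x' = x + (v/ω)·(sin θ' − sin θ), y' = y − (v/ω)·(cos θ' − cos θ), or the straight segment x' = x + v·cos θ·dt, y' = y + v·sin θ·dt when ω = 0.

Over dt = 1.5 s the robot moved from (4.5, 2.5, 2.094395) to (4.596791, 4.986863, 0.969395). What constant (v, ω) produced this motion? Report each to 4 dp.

Δθ = 0.969395 − 2.094395 = -1.125000
ω = Δθ/dt = -1.125000/1.5 = -0.7500
R = −Δy/(cos θ' − cos θ) = -2.3333
v = R·ω = -2.3333·-0.7500 = 1.7500

v = 1.7500, ω = -0.7500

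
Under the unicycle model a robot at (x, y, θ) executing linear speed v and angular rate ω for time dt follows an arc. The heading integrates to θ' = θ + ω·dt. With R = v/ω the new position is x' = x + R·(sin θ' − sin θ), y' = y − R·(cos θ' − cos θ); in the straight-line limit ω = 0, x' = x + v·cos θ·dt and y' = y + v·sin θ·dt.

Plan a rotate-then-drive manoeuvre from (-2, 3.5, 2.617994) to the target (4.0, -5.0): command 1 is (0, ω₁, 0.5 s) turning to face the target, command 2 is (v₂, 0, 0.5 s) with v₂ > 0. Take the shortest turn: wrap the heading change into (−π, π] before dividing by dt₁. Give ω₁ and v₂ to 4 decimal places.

heading to target = atan2(-5−3.5, 4−-2) = -0.9561
Δθ = wrap(-0.9561 − 2.6180) = 2.7091; ω₁ = Δθ/dt₁ = 5.4181
distance = √((4−-2)² + (-5−3.5)²) = 10.4043; v₂ = distance/dt₂ = 20.8087

ω₁ = 5.4181, v₂ = 20.8087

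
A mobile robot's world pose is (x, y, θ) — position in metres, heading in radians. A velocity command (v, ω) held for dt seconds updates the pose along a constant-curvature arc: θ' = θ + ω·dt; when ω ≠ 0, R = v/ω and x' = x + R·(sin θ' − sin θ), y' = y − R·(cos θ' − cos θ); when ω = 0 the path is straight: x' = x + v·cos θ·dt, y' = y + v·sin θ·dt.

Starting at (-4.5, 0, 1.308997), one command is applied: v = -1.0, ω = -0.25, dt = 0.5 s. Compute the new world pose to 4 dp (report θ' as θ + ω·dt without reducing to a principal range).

(-4.6592, -0.4736, 1.1840)

θ' = 1.3090 + -0.25·0.5 = 1.1840
R = v/ω = -1.0/-0.25 = 4.0000
x' = -4.5 + 4.0000·(sin 1.1840 − sin 1.3090) = -4.6592
y' = 0 − 4.0000·(cos 1.1840 − cos 1.3090) = -0.4736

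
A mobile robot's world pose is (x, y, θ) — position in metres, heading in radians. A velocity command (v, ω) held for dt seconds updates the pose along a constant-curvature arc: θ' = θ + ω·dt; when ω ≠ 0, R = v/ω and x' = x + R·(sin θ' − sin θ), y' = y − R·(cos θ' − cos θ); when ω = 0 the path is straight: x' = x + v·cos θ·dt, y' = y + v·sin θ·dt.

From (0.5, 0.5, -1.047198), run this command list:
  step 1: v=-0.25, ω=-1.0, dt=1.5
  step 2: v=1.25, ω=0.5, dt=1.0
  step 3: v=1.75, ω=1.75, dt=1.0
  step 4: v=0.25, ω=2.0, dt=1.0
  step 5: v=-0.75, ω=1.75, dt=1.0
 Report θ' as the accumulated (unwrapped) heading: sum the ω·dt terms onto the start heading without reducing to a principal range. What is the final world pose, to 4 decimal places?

step 1: θ'=-2.5472 (R=0.2500) → pose (0.5765, 0.8321, -2.5472)
step 2: θ'=-2.0472 (R=2.5000) → pose (-0.2451, -0.0926, -2.0472)
step 3: θ'=-0.2972 (R=1.0000) → pose (0.3507, -1.5074, -0.2972)
step 4: θ'=1.7028 (R=0.1250) → pose (0.5112, -1.3714, 1.7028)
step 5: θ'=3.4528 (R=-0.4286) → pose (1.0673, -1.7230, 3.4528)

(1.0673, -1.7230, 3.4528)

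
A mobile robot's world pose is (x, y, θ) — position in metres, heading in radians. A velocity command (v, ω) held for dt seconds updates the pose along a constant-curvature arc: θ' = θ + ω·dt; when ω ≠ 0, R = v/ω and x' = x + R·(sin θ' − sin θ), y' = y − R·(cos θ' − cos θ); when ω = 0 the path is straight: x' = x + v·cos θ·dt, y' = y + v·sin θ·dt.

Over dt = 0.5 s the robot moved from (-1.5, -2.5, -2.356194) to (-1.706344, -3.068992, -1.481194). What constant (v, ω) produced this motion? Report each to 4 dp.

v = 1.2500, ω = 1.7500

Δθ = -1.481194 − -2.356194 = 0.875000
ω = Δθ/dt = 0.875000/0.5 = 1.7500
R = −Δy/(cos θ' − cos θ) = 0.7143
v = R·ω = 0.7143·1.7500 = 1.2500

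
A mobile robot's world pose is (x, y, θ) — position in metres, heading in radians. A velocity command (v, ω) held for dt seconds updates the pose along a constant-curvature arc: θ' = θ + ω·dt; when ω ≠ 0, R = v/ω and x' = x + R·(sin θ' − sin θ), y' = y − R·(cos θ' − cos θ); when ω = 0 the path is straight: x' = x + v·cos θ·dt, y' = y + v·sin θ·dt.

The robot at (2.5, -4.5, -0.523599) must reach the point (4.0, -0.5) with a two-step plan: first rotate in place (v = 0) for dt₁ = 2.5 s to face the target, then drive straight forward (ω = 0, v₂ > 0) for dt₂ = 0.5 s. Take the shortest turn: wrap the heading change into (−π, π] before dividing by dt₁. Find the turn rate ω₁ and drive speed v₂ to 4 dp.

heading to target = atan2(-0.5−-4.5, 4−2.5) = 1.2120
Δθ = wrap(1.2120 − -0.5236) = 1.7356; ω₁ = Δθ/dt₁ = 0.6942
distance = √((4−2.5)² + (-0.5−-4.5)²) = 4.2720; v₂ = distance/dt₂ = 8.5440

ω₁ = 0.6942, v₂ = 8.5440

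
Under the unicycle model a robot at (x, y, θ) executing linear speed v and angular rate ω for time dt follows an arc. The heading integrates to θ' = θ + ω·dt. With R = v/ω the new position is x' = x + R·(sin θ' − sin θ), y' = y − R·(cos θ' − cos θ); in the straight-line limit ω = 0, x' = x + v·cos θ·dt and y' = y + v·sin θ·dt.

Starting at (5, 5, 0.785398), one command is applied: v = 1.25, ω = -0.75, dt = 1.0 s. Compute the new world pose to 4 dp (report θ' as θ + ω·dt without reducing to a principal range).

(6.1195, 5.4871, 0.0354)

θ' = 0.7854 + -0.75·1.0 = 0.0354
R = v/ω = 1.25/-0.75 = -1.6667
x' = 5 + -1.6667·(sin 0.0354 − sin 0.7854) = 6.1195
y' = 5 − -1.6667·(cos 0.0354 − cos 0.7854) = 5.4871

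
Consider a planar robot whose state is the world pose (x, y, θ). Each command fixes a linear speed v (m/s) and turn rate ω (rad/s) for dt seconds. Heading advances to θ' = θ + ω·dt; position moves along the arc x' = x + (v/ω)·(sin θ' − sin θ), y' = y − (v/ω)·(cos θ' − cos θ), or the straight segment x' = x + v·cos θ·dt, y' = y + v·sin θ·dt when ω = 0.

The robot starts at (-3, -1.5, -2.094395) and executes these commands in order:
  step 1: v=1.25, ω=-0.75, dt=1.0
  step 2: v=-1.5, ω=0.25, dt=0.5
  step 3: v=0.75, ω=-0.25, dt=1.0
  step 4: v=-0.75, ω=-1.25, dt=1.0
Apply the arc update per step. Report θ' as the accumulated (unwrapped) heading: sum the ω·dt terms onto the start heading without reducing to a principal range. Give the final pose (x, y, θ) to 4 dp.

(-3.3377, -2.5227, -4.2194)

step 1: θ'=-2.8444 (R=-1.6667) → pose (-3.9553, -2.2603, -2.8444)
step 2: θ'=-2.7194 (R=-6.0000) → pose (-3.2538, -1.9964, -2.7194)
step 3: θ'=-2.9694 (R=-3.0000) → pose (-3.9690, -2.2155, -2.9694)
step 4: θ'=-4.2194 (R=0.6000) → pose (-3.3377, -2.5227, -4.2194)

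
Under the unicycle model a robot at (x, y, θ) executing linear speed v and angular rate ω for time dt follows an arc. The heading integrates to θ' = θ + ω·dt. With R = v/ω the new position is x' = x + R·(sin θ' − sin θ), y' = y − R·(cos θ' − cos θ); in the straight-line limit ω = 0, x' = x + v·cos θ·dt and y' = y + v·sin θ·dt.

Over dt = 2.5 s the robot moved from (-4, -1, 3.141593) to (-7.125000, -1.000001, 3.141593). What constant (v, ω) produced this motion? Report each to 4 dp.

Δθ = 3.141593 − 3.141593 = 0.000000
ω = Δθ/dt = 0.000000/2.5 = 0.0000
ω = 0 → v = (Δx·cos θ + Δy·sin θ)/dt = 1.2500

v = 1.2500, ω = 0.0000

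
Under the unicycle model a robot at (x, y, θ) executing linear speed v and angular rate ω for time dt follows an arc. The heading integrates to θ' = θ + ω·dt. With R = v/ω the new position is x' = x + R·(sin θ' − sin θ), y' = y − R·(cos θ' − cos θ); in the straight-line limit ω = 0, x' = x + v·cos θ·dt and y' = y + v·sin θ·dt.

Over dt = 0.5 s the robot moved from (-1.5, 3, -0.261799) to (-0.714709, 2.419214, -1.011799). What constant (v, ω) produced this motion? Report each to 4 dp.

Δθ = -1.011799 − -0.261799 = -0.750000
ω = Δθ/dt = -0.750000/0.5 = -1.5000
R = Δx/(sin θ' − sin θ) = -1.3333
v = R·ω = -1.3333·-1.5000 = 2.0000

v = 2.0000, ω = -1.5000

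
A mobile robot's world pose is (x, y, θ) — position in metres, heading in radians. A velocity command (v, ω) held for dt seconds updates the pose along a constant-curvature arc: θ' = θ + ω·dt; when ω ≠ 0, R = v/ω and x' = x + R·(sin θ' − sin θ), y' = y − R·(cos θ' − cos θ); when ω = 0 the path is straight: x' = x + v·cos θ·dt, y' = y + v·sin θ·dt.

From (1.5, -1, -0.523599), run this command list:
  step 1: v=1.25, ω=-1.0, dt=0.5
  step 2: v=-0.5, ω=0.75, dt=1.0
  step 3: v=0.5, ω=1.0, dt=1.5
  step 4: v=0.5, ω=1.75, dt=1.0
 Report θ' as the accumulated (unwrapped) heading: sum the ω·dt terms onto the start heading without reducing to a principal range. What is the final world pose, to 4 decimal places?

step 1: θ'=-1.0236 (R=-1.2500) → pose (1.9425, -1.4322, -1.0236)
step 2: θ'=-0.2736 (R=-0.6667) → pose (1.5533, -1.1372, -0.2736)
step 3: θ'=1.2264 (R=0.5000) → pose (2.1590, -0.8246, 1.2264)
step 4: θ'=2.9764 (R=0.2857) → pose (1.9371, -0.4463, 2.9764)

(1.9371, -0.4463, 2.9764)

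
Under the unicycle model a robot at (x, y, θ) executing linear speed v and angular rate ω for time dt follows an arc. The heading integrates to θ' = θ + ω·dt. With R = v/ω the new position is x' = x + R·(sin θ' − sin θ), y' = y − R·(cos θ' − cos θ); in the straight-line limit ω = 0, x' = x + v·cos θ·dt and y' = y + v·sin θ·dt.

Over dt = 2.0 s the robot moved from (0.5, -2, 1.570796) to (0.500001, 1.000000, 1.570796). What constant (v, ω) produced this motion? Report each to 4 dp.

v = 1.5000, ω = 0.0000

Δθ = 1.570796 − 1.570796 = 0.000000
ω = Δθ/dt = 0.000000/2.0 = 0.0000
ω = 0 → v = (Δx·cos θ + Δy·sin θ)/dt = 1.5000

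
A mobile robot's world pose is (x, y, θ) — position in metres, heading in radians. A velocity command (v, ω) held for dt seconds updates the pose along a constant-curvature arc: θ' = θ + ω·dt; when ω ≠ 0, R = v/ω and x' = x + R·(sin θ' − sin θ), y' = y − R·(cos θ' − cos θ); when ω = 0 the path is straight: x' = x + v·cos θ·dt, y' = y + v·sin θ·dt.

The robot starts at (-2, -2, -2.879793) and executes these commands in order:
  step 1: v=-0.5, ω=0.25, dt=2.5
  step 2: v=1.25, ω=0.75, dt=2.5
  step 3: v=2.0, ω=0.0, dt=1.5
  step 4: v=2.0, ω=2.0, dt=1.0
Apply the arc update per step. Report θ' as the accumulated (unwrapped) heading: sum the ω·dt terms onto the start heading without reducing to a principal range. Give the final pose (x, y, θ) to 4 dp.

step 1: θ'=-2.2548 (R=-2.0000) → pose (-0.9675, -1.3319, -2.2548)
step 2: θ'=-0.3798 (R=1.6667) → pose (-0.2937, -3.9330, -0.3798)
step 3: θ'=-0.3798 (straight) → pose (2.4926, -5.0452, -0.3798)
step 4: θ'=1.6202 (R=1.0000) → pose (3.8621, -4.0671, 1.6202)

(3.8621, -4.0671, 1.6202)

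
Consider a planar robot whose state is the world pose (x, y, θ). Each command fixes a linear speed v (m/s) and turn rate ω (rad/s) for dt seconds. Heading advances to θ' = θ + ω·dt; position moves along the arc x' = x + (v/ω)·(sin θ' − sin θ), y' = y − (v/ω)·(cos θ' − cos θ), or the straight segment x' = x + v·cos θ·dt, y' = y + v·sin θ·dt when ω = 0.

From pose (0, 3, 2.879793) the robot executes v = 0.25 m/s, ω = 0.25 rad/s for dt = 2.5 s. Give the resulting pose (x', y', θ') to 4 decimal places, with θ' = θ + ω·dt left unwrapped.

(-0.6141, 2.9688, 3.5048)

θ' = 2.8798 + 0.25·2.5 = 3.5048
R = v/ω = 0.25/0.25 = 1.0000
x' = 0 + 1.0000·(sin 3.5048 − sin 2.8798) = -0.6141
y' = 3 − 1.0000·(cos 3.5048 − cos 2.8798) = 2.9688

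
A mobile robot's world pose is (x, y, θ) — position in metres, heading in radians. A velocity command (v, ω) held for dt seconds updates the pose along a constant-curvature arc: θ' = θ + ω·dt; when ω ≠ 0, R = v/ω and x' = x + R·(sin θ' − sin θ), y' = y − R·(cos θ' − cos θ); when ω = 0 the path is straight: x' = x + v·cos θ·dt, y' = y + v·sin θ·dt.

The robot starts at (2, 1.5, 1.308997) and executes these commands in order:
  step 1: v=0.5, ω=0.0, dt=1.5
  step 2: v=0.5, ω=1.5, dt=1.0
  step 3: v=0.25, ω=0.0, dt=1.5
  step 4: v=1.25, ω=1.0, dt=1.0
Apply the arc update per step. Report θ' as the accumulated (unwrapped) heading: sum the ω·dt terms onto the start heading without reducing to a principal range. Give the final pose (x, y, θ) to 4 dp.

(0.4447, 2.5485, 3.8090)

step 1: θ'=1.3090 (straight) → pose (2.1941, 2.2244, 1.3090)
step 2: θ'=2.8090 (R=0.3333) → pose (1.9810, 2.6258, 2.8090)
step 3: θ'=2.8090 (straight) → pose (1.6265, 2.7482, 2.8090)
step 4: θ'=3.8090 (R=1.2500) → pose (0.4447, 2.5485, 3.8090)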